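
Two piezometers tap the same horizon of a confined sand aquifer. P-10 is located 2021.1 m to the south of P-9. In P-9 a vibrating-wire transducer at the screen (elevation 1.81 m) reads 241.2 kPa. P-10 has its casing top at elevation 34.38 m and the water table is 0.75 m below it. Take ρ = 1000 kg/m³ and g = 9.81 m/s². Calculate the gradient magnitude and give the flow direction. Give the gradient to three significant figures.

i ≈ 0.00358; groundwater flows toward the north

Pressure head at P-9: ψ = P/(ρg) = 241.2×1000 / (1000 × 9.81) = 24.59 m.
Total head at P-9: h = z + ψ = 1.81 + 24.59 = 26.40 m.
Total head at P-10: h = 34.38 − 0.75 = 33.63 m.
Head difference: h(P-9) − h(P-10) = 26.40 − 33.63 = -7.23 m.
Hydraulic gradient: i = |Δh| / L = 7.23 / 2021.1 = 0.00358.
Flow is from higher to lower head: from P-10 toward P-9, i.e. toward the north.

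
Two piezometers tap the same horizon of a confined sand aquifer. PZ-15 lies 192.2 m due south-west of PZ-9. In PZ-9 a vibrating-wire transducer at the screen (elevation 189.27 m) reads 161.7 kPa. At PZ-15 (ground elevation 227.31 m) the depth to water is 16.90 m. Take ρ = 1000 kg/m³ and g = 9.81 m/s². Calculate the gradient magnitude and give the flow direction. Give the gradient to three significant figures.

Pressure head at PZ-9: ψ = P/(ρg) = 161.7×1000 / (1000 × 9.81) = 16.48 m.
Total head at PZ-9: h = z + ψ = 189.27 + 16.48 = 205.75 m.
Total head at PZ-15: h = 227.31 − 16.90 = 210.41 m.
Head difference: h(PZ-9) − h(PZ-15) = 205.75 − 210.41 = -4.66 m.
Hydraulic gradient: i = |Δh| / L = 4.66 / 192.2 = 0.0242.
Flow is from higher to lower head: from PZ-15 toward PZ-9, i.e. toward the north-east.

i ≈ 0.0242; groundwater flows toward the north-east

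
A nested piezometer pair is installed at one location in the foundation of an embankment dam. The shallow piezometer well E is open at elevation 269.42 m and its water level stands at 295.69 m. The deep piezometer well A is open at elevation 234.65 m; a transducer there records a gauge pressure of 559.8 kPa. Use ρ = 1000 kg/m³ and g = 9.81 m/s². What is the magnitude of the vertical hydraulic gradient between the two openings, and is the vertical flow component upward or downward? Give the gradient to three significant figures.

|i_v| ≈ 0.114; vertical flow is downward

Total head at well E: h = 295.69 m (water level in the standpipe).
Pressure head at well A: ψ = P/(ρg) = 559.8×1000 / (1000 × 9.81) = 57.06 m.
Total head at well A: h = z + ψ = 234.65 + 57.06 = 291.71 m.
Δh = h(well E) − h(well A) = 295.69 − 291.71 = 3.98 m.
Vertical separation Δz = 269.42 − 234.65 = 34.77 m.
|i_v| = |Δh| / Δz = 3.98 / 34.77 = 0.114.
Head is higher in the shallow piezometer, so vertical flow is downward (recharge condition).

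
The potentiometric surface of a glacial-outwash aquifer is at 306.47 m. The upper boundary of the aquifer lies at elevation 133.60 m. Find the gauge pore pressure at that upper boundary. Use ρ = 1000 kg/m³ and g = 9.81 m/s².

Pressure head at the aquifer top: ψ = h − z = 306.47 − 133.60 = 172.87 m.
P = ρgψ = 1000 × 9.81 × 172.87 = 1695855 Pa ≈ 1700 kPa.

P ≈ 1700 kPa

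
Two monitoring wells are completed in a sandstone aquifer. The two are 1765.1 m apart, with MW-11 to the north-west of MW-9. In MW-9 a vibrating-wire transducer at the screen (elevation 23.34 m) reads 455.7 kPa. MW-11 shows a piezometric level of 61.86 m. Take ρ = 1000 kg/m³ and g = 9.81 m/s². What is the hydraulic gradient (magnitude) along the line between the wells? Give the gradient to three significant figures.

Pressure head at MW-9: ψ = P/(ρg) = 455.7×1000 / (1000 × 9.81) = 46.45 m.
Total head at MW-9: h = z + ψ = 23.34 + 46.45 = 69.79 m.
Total head at MW-11: h = 61.86 m (water level in the piezometer is the total head).
Head difference: h(MW-9) − h(MW-11) = 69.79 − 61.86 = 7.93 m.
Hydraulic gradient: i = |Δh| / L = 7.93 / 1765.1 = 0.00449.

i ≈ 0.00449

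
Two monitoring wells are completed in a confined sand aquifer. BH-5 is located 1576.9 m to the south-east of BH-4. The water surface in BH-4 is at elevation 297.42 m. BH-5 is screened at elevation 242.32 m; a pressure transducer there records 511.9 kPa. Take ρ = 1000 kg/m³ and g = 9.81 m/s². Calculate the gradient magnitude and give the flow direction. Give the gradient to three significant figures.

i ≈ 0.00185; groundwater flows toward the south-east

Total head at BH-4: h = 297.42 m (water level in the piezometer is the total head).
Pressure head at BH-5: ψ = P/(ρg) = 511.9×1000 / (1000 × 9.81) = 52.18 m.
Total head at BH-5: h = z + ψ = 242.32 + 52.18 = 294.50 m.
Head difference: h(BH-4) − h(BH-5) = 297.42 − 294.50 = 2.92 m.
Hydraulic gradient: i = |Δh| / L = 2.92 / 1576.9 = 0.00185.
Flow is from higher to lower head: from BH-4 toward BH-5, i.e. toward the south-east.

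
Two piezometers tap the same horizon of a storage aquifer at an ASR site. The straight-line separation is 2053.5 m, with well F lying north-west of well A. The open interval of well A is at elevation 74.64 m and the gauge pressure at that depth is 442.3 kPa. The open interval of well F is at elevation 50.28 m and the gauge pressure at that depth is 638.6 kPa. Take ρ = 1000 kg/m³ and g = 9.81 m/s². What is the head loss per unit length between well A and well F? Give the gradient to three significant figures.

i ≈ 0.00212 m/m

Pressure head at well A: ψ = P/(ρg) = 442.3×1000 / (1000 × 9.81) = 45.09 m.
Total head at well A: h = z + ψ = 74.64 + 45.09 = 119.73 m.
Pressure head at well F: ψ = P/(ρg) = 638.6×1000 / (1000 × 9.81) = 65.10 m.
Total head at well F: h = z + ψ = 50.28 + 65.10 = 115.38 m.
Head difference: h(well A) − h(well F) = 119.73 − 115.38 = 4.35 m.
Hydraulic gradient: i = |Δh| / L = 4.35 / 2053.5 = 0.00212.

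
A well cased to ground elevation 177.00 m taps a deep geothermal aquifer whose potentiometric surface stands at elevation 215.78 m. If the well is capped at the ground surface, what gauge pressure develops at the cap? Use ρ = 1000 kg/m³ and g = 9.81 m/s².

P ≈ 380 kPa

Head above the cap: Δh = 215.78 − 177.00 = 38.78 m.
P = ρgΔh = 1000 × 9.81 × 38.78 = 380432 Pa ≈ 380 kPa.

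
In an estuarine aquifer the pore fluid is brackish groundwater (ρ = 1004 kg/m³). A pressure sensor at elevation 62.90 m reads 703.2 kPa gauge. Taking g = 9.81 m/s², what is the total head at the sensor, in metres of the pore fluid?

h ≈ 134.30 m

ψ = P/(ρg) = 703.2×1000 / (1004 × 9.81) = 71.40 m.
h = z + ψ = 62.90 + 71.40 = 134.30 m.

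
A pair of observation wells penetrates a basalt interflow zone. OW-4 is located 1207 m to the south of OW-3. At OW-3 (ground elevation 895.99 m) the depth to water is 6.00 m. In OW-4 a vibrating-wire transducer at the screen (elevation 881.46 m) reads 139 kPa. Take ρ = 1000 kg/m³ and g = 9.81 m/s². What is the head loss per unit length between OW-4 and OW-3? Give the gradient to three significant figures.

i ≈ 0.00467 m/m

Total head at OW-3: h = 895.99 − 6.00 = 889.99 m.
Pressure head at OW-4: ψ = P/(ρg) = 139×1000 / (1000 × 9.81) = 14.17 m.
Total head at OW-4: h = z + ψ = 881.46 + 14.17 = 895.63 m.
Head difference: h(OW-3) − h(OW-4) = 889.99 − 895.63 = -5.64 m.
Hydraulic gradient: i = |Δh| / L = 5.64 / 1207 = 0.00467.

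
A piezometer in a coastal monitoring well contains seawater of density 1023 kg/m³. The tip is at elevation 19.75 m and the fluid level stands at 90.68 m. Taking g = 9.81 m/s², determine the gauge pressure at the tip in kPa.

P ≈ 712 kPa

Pressure head ψ = h − z = 90.68 − 19.75 = 70.93 m.
P = ρgψ = 1023 × 9.81 × 70.93 = 711827 Pa ≈ 712 kPa.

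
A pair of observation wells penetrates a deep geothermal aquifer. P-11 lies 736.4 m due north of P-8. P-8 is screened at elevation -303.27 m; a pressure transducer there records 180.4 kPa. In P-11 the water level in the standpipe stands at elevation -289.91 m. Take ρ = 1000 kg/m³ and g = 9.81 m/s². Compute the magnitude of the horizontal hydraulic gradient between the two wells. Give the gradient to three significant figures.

Pressure head at P-8: ψ = P/(ρg) = 180.4×1000 / (1000 × 9.81) = 18.39 m.
Total head at P-8: h = z + ψ = -303.27 + 18.39 = -284.88 m.
Total head at P-11: h = -289.91 m (water level in the piezometer is the total head).
Head difference: h(P-8) − h(P-11) = -284.88 − (-289.91) = 5.03 m.
Hydraulic gradient: i = |Δh| / L = 5.03 / 736.4 = 0.00683.

i ≈ 0.00683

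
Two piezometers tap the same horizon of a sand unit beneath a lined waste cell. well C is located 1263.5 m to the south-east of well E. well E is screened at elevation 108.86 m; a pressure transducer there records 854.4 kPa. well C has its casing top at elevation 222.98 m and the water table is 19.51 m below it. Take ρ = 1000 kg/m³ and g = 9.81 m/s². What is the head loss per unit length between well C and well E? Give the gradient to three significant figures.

Pressure head at well E: ψ = P/(ρg) = 854.4×1000 / (1000 × 9.81) = 87.09 m.
Total head at well E: h = z + ψ = 108.86 + 87.09 = 195.95 m.
Total head at well C: h = 222.98 − 19.51 = 203.47 m.
Head difference: h(well E) − h(well C) = 195.95 − 203.47 = -7.52 m.
Hydraulic gradient: i = |Δh| / L = 7.52 / 1263.5 = 0.00595.

i ≈ 0.00595 m/m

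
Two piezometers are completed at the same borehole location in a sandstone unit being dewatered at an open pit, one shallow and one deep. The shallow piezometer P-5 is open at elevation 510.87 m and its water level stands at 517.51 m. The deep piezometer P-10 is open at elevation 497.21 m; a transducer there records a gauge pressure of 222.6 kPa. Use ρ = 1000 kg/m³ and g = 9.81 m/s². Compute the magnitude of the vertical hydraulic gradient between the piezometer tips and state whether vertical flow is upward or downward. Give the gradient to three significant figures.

|i_v| ≈ 0.175; vertical flow is upward

Total head at P-5: h = 517.51 m (water level in the standpipe).
Pressure head at P-10: ψ = P/(ρg) = 222.6×1000 / (1000 × 9.81) = 22.69 m.
Total head at P-10: h = z + ψ = 497.21 + 22.69 = 519.90 m.
Δh = h(P-5) − h(P-10) = 517.51 − 519.90 = -2.39 m.
Vertical separation Δz = 510.87 − 497.21 = 13.66 m.
|i_v| = |Δh| / Δz = 2.39 / 13.66 = 0.175.
Head is higher in the deep piezometer, so vertical flow is upward (discharge condition).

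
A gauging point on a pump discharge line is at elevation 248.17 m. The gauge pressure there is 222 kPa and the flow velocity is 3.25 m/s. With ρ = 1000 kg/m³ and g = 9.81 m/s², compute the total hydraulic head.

Pressure head ψ = P/(ρg) = 222×1000 / (1000 × 9.81) = 22.63 m.
Velocity head = v²/(2g) = 3.25² / (2 × 9.81) = 0.538 m.
h = z + ψ + v²/(2g) = 248.17 + 22.63 + 0.538 = 271.34 m.

h ≈ 271.34 m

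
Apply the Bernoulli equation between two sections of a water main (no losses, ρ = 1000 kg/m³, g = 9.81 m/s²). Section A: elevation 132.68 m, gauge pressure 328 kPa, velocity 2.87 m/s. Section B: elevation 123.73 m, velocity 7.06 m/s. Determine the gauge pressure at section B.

P₂ ≈ 395 kPa

Pressure head at A: ψ₁ = P₁/(ρg) = 328×1000 / (1000 × 9.81) = 33.44 m.
Velocity heads: v₁²/2g = 2.87²/19.62 = 0.420 m; v₂²/2g = 7.06²/19.62 = 2.540 m.
Total head H = z₁ + ψ₁ + v₁²/2g = 132.68 + 33.44 + 0.420 = 166.54 m.
ψ₂ = H − z₂ − v₂²/2g = 166.54 − 123.73 − 2.540 = 40.27 m.
P₂ = ρgψ₂ = 1000 × 9.81 × 40.27 ≈ 395 kPa.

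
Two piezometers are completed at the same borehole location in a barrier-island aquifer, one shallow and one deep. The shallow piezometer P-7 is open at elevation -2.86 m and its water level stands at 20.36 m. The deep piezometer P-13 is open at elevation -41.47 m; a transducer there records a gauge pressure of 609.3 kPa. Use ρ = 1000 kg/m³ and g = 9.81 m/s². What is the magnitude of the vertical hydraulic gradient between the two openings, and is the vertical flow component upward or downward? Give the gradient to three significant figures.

|i_v| ≈ 0.00725; vertical flow is upward

Total head at P-7: h = 20.36 m (water level in the standpipe).
Pressure head at P-13: ψ = P/(ρg) = 609.3×1000 / (1000 × 9.81) = 62.11 m.
Total head at P-13: h = z + ψ = -41.47 + 62.11 = 20.64 m.
Δh = h(P-7) − h(P-13) = 20.36 − 20.64 = -0.28 m.
Vertical separation Δz = -2.86 − (-41.47) = 38.61 m.
|i_v| = |Δh| / Δz = 0.28 / 38.61 = 0.00725.
Head is higher in the deep piezometer, so vertical flow is upward (discharge condition).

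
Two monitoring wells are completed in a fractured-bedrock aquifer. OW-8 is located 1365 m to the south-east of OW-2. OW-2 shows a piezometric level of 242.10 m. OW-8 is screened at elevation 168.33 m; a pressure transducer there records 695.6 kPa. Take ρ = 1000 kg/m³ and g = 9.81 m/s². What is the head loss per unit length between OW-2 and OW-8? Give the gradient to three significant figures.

i ≈ 0.00210 m/m

Total head at OW-2: h = 242.10 m (water level in the piezometer is the total head).
Pressure head at OW-8: ψ = P/(ρg) = 695.6×1000 / (1000 × 9.81) = 70.91 m.
Total head at OW-8: h = z + ψ = 168.33 + 70.91 = 239.24 m.
Head difference: h(OW-2) − h(OW-8) = 242.10 − 239.24 = 2.86 m.
Hydraulic gradient: i = |Δh| / L = 2.86 / 1365 = 0.00210.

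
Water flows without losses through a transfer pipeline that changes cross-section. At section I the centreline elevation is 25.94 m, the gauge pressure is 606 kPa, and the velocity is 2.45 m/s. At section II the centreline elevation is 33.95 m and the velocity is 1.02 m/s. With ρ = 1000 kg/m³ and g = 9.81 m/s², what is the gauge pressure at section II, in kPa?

P₂ ≈ 530 kPa

Pressure head at I: ψ₁ = P₁/(ρg) = 606×1000 / (1000 × 9.81) = 61.77 m.
Velocity heads: v₁²/2g = 2.45²/19.62 = 0.306 m; v₂²/2g = 1.02²/19.62 = 0.053 m.
Total head H = z₁ + ψ₁ + v₁²/2g = 25.94 + 61.77 + 0.306 = 88.02 m.
ψ₂ = H − z₂ − v₂²/2g = 88.02 − 33.95 − 0.053 = 54.02 m.
P₂ = ρgψ₂ = 1000 × 9.81 × 54.02 ≈ 530 kPa.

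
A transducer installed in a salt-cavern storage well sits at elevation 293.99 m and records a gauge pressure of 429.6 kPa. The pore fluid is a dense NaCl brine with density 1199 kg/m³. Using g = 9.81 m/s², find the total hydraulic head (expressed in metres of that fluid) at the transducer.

h ≈ 330.51 m

ψ = P/(ρg) = 429.6×1000 / (1199 × 9.81) = 36.52 m.
h = z + ψ = 293.99 + 36.52 = 330.51 m.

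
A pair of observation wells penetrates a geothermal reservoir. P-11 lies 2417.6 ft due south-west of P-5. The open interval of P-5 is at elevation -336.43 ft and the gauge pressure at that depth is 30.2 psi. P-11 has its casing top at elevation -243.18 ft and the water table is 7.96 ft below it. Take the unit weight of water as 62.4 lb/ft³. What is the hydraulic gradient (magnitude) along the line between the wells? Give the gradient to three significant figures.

Pressure head at P-5: ψ = 144·P/γ = 144 × 30.2 / 62.4 = 69.69 ft.
Total head at P-5: h = z + ψ = -336.43 + 69.69 = -266.74 ft.
Total head at P-11: h = -243.18 − 7.96 = -251.14 ft.
Head difference: h(P-5) − h(P-11) = -266.74 − (-251.14) = -15.60 ft.
Hydraulic gradient: i = |Δh| / L = 15.60 / 2417.6 = 0.00645.

i ≈ 0.00645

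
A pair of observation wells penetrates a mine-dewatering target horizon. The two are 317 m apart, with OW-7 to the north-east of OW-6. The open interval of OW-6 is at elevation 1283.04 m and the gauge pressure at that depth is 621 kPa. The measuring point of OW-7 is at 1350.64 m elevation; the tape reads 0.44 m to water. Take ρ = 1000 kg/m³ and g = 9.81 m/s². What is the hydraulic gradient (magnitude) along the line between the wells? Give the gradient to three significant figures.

Pressure head at OW-6: ψ = P/(ρg) = 621×1000 / (1000 × 9.81) = 63.30 m.
Total head at OW-6: h = z + ψ = 1283.04 + 63.30 = 1346.34 m.
Total head at OW-7: h = 1350.64 − 0.44 = 1350.20 m.
Head difference: h(OW-6) − h(OW-7) = 1346.34 − 1350.20 = -3.86 m.
Hydraulic gradient: i = |Δh| / L = 3.86 / 317 = 0.0122.

i ≈ 0.0122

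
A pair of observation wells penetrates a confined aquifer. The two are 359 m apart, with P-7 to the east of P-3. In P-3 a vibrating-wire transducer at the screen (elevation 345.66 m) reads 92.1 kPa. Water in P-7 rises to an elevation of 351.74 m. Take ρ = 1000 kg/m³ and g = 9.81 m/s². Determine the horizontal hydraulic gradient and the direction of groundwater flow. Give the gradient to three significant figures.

Pressure head at P-3: ψ = P/(ρg) = 92.1×1000 / (1000 × 9.81) = 9.39 m.
Total head at P-3: h = z + ψ = 345.66 + 9.39 = 355.05 m.
Total head at P-7: h = 351.74 m (water level in the piezometer is the total head).
Head difference: h(P-3) − h(P-7) = 355.05 − 351.74 = 3.31 m.
Hydraulic gradient: i = |Δh| / L = 3.31 / 359 = 0.00922.
Flow is from higher to lower head: from P-3 toward P-7, i.e. toward the east.

i ≈ 0.00922; groundwater flows toward the east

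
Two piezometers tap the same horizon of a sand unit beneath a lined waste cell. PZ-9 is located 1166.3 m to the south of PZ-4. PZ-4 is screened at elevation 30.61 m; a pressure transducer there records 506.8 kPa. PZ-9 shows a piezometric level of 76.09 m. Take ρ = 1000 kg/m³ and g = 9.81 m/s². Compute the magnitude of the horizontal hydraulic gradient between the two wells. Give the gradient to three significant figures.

Pressure head at PZ-4: ψ = P/(ρg) = 506.8×1000 / (1000 × 9.81) = 51.66 m.
Total head at PZ-4: h = z + ψ = 30.61 + 51.66 = 82.27 m.
Total head at PZ-9: h = 76.09 m (water level in the piezometer is the total head).
Head difference: h(PZ-4) − h(PZ-9) = 82.27 − 76.09 = 6.18 m.
Hydraulic gradient: i = |Δh| / L = 6.18 / 1166.3 = 0.00530.

i ≈ 0.00530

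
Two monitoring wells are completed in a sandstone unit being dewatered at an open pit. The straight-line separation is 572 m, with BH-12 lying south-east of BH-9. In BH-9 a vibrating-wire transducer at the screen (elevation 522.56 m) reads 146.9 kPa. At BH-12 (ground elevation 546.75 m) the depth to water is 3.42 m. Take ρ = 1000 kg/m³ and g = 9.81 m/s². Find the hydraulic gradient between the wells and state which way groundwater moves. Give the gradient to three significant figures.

Pressure head at BH-9: ψ = P/(ρg) = 146.9×1000 / (1000 × 9.81) = 14.97 m.
Total head at BH-9: h = z + ψ = 522.56 + 14.97 = 537.53 m.
Total head at BH-12: h = 546.75 − 3.42 = 543.33 m.
Head difference: h(BH-9) − h(BH-12) = 537.53 − 543.33 = -5.80 m.
Hydraulic gradient: i = |Δh| / L = 5.80 / 572 = 0.0101.
Flow is from higher to lower head: from BH-12 toward BH-9, i.e. toward the north-west.

i ≈ 0.0101; groundwater flows toward the north-west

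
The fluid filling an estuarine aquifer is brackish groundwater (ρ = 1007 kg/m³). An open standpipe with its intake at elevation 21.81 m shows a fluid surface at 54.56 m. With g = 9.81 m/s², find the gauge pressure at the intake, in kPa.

Pressure head ψ = h − z = 54.56 − 21.81 = 32.75 m.
P = ρgψ = 1007 × 9.81 × 32.75 = 323526 Pa ≈ 324 kPa.

P ≈ 324 kPa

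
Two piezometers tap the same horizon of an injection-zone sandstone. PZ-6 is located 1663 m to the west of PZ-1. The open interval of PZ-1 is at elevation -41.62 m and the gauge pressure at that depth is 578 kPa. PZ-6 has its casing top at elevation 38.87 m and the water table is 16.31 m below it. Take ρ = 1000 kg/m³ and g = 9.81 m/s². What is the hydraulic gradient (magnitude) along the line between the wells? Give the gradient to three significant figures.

Pressure head at PZ-1: ψ = P/(ρg) = 578×1000 / (1000 × 9.81) = 58.92 m.
Total head at PZ-1: h = z + ψ = -41.62 + 58.92 = 17.30 m.
Total head at PZ-6: h = 38.87 − 16.31 = 22.56 m.
Head difference: h(PZ-1) − h(PZ-6) = 17.30 − 22.56 = -5.26 m.
Hydraulic gradient: i = |Δh| / L = 5.26 / 1663 = 0.00316.

i ≈ 0.00316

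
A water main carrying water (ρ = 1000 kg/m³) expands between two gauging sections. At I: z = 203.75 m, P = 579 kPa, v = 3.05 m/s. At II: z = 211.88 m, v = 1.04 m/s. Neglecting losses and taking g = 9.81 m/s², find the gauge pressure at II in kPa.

P₂ ≈ 503 kPa

Pressure head at I: ψ₁ = P₁/(ρg) = 579×1000 / (1000 × 9.81) = 59.02 m.
Velocity heads: v₁²/2g = 3.05²/19.62 = 0.474 m; v₂²/2g = 1.04²/19.62 = 0.055 m.
Total head H = z₁ + ψ₁ + v₁²/2g = 203.75 + 59.02 + 0.474 = 263.24 m.
ψ₂ = H − z₂ − v₂²/2g = 263.24 − 211.88 − 0.055 = 51.31 m.
P₂ = ρgψ₂ = 1000 × 9.81 × 51.31 ≈ 503 kPa.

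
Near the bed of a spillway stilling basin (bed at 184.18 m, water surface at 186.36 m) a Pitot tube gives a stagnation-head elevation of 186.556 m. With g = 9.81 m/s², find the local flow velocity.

v ≈ 1.96 m/s

Near the bed, under hydrostatic conditions, the piezometric head (z + ψ) equals the free-surface elevation, 186.36 m.
Velocity head = total − piezometric = 186.556 − 186.36 = 0.196 m.
v = √(2g·h_v) = √(2 × 9.81 × 0.196) = 1.96 m/s.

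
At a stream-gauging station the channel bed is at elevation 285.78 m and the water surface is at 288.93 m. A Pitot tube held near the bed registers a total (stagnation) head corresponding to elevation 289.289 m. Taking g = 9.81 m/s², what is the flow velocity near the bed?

v ≈ 2.65 m/s

Near the bed, under hydrostatic conditions, the piezometric head (z + ψ) equals the free-surface elevation, 288.93 m.
Velocity head = total − piezometric = 289.289 − 288.93 = 0.359 m.
v = √(2g·h_v) = √(2 × 9.81 × 0.359) = 2.65 m/s.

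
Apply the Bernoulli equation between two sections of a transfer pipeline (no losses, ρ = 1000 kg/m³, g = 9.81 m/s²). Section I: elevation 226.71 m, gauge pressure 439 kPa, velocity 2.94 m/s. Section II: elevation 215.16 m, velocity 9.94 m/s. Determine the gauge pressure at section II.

P₂ ≈ 507 kPa

Pressure head at I: ψ₁ = P₁/(ρg) = 439×1000 / (1000 × 9.81) = 44.75 m.
Velocity heads: v₁²/2g = 2.94²/19.62 = 0.441 m; v₂²/2g = 9.94²/19.62 = 5.036 m.
Total head H = z₁ + ψ₁ + v₁²/2g = 226.71 + 44.75 + 0.441 = 271.90 m.
ψ₂ = H − z₂ − v₂²/2g = 271.90 − 215.16 − 5.036 = 51.70 m.
P₂ = ρgψ₂ = 1000 × 9.81 × 51.70 ≈ 507 kPa.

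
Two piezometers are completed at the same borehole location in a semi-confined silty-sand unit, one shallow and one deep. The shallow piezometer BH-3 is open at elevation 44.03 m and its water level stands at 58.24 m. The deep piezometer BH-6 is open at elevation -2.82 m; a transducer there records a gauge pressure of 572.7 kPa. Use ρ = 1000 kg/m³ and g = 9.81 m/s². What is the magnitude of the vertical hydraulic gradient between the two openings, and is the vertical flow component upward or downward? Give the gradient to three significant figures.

|i_v| ≈ 0.0572; vertical flow is downward

Total head at BH-3: h = 58.24 m (water level in the standpipe).
Pressure head at BH-6: ψ = P/(ρg) = 572.7×1000 / (1000 × 9.81) = 58.38 m.
Total head at BH-6: h = z + ψ = -2.82 + 58.38 = 55.56 m.
Δh = h(BH-3) − h(BH-6) = 58.24 − 55.56 = 2.68 m.
Vertical separation Δz = 44.03 − (-2.82) = 46.85 m.
|i_v| = |Δh| / Δz = 2.68 / 46.85 = 0.0572.
Head is higher in the shallow piezometer, so vertical flow is downward (recharge condition).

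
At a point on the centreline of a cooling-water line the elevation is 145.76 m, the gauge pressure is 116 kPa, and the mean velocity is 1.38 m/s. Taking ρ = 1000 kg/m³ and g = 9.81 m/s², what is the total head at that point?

Pressure head ψ = P/(ρg) = 116×1000 / (1000 × 9.81) = 11.82 m.
Velocity head = v²/(2g) = 1.38² / (2 × 9.81) = 0.097 m.
h = z + ψ + v²/(2g) = 145.76 + 11.82 + 0.097 = 157.68 m.

h ≈ 157.68 m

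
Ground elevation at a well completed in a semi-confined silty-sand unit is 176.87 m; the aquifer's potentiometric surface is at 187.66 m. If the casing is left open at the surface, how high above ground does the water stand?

≈ 10.79 m above ground

Water rises to the potentiometric surface, so the rise above ground = 187.66 − 176.87 = 10.79 m.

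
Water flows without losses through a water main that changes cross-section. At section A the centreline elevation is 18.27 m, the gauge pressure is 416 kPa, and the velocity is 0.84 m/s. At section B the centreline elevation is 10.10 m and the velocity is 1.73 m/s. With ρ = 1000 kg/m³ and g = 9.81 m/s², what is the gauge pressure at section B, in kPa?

Pressure head at A: ψ₁ = P₁/(ρg) = 416×1000 / (1000 × 9.81) = 42.41 m.
Velocity heads: v₁²/2g = 0.84²/19.62 = 0.036 m; v₂²/2g = 1.73²/19.62 = 0.153 m.
Total head H = z₁ + ψ₁ + v₁²/2g = 18.27 + 42.41 + 0.036 = 60.72 m.
ψ₂ = H − z₂ − v₂²/2g = 60.72 − 10.10 − 0.153 = 50.47 m.
P₂ = ρgψ₂ = 1000 × 9.81 × 50.47 ≈ 495 kPa.

P₂ ≈ 495 kPa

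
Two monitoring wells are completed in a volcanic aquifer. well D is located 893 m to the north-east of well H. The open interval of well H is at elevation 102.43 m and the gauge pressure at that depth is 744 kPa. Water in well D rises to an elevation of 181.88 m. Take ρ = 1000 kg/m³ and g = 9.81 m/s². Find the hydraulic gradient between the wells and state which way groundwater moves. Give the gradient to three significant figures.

Pressure head at well H: ψ = P/(ρg) = 744×1000 / (1000 × 9.81) = 75.84 m.
Total head at well H: h = z + ψ = 102.43 + 75.84 = 178.27 m.
Total head at well D: h = 181.88 m (water level in the piezometer is the total head).
Head difference: h(well H) − h(well D) = 178.27 − 181.88 = -3.61 m.
Hydraulic gradient: i = |Δh| / L = 3.61 / 893 = 0.00404.
Flow is from higher to lower head: from well D toward well H, i.e. toward the south-west.

i ≈ 0.00404; groundwater flows toward the south-west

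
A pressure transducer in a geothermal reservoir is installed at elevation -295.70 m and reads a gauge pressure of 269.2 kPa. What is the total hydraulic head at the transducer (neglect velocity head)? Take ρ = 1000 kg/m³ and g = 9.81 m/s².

h ≈ -268.26 m

ψ = P/(ρg) = 269.2×1000 / (1000 × 9.81) = 27.44 m.
h = z + ψ = -295.70 + 27.44 = -268.26 m.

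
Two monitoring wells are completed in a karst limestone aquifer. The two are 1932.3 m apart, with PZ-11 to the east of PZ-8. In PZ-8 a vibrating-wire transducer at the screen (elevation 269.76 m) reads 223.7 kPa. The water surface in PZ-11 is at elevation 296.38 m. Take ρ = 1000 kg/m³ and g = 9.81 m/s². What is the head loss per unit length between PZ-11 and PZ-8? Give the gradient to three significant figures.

i ≈ 0.00198 m/m

Pressure head at PZ-8: ψ = P/(ρg) = 223.7×1000 / (1000 × 9.81) = 22.80 m.
Total head at PZ-8: h = z + ψ = 269.76 + 22.80 = 292.56 m.
Total head at PZ-11: h = 296.38 m (water level in the piezometer is the total head).
Head difference: h(PZ-8) − h(PZ-11) = 292.56 − 296.38 = -3.82 m.
Hydraulic gradient: i = |Δh| / L = 3.82 / 1932.3 = 0.00198.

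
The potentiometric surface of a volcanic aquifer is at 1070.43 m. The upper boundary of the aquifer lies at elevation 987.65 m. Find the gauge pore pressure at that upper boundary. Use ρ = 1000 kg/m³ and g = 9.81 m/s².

Pressure head at the aquifer top: ψ = h − z = 1070.43 − 987.65 = 82.78 m.
P = ρgψ = 1000 × 9.81 × 82.78 = 812072 Pa ≈ 812 kPa.

P ≈ 812 kPa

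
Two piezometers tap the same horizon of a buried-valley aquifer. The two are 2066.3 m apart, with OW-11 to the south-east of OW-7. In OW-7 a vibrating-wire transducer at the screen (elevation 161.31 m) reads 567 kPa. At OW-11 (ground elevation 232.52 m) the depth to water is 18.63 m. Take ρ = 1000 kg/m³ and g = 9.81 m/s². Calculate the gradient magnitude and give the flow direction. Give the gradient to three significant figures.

i ≈ 0.00253; groundwater flows toward the south-east

Pressure head at OW-7: ψ = P/(ρg) = 567×1000 / (1000 × 9.81) = 57.80 m.
Total head at OW-7: h = z + ψ = 161.31 + 57.80 = 219.11 m.
Total head at OW-11: h = 232.52 − 18.63 = 213.89 m.
Head difference: h(OW-7) − h(OW-11) = 219.11 − 213.89 = 5.22 m.
Hydraulic gradient: i = |Δh| / L = 5.22 / 2066.3 = 0.00253.
Flow is from higher to lower head: from OW-7 toward OW-11, i.e. toward the south-east.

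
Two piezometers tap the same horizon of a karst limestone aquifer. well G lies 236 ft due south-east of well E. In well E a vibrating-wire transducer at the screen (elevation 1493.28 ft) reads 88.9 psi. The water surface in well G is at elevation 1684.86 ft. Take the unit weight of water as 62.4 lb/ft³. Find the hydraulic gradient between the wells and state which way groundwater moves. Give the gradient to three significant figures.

Pressure head at well E: ψ = 144·P/γ = 144 × 88.9 / 62.4 = 205.15 ft.
Total head at well E: h = z + ψ = 1493.28 + 205.15 = 1698.43 ft.
Total head at well G: h = 1684.86 ft (water level in the piezometer is the total head).
Head difference: h(well E) − h(well G) = 1698.43 − 1684.86 = 13.57 ft.
Hydraulic gradient: i = |Δh| / L = 13.57 / 236 = 0.0575.
Flow is from higher to lower head: from well E toward well G, i.e. toward the south-east.

i ≈ 0.0575; groundwater flows toward the south-east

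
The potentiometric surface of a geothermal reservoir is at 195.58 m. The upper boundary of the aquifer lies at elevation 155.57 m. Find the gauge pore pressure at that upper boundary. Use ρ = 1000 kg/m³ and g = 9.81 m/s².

Pressure head at the aquifer top: ψ = h − z = 195.58 − 155.57 = 40.01 m.
P = ρgψ = 1000 × 9.81 × 40.01 = 392498 Pa ≈ 392 kPa.

P ≈ 392 kPa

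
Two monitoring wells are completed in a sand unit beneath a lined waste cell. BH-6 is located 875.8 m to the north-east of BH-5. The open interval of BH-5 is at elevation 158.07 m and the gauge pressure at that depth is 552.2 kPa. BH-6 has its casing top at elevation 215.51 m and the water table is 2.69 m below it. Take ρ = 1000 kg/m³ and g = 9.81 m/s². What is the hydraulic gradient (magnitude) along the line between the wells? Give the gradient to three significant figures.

Pressure head at BH-5: ψ = P/(ρg) = 552.2×1000 / (1000 × 9.81) = 56.29 m.
Total head at BH-5: h = z + ψ = 158.07 + 56.29 = 214.36 m.
Total head at BH-6: h = 215.51 − 2.69 = 212.82 m.
Head difference: h(BH-5) − h(BH-6) = 214.36 − 212.82 = 1.54 m.
Hydraulic gradient: i = |Δh| / L = 1.54 / 875.8 = 0.00176.

i ≈ 0.00176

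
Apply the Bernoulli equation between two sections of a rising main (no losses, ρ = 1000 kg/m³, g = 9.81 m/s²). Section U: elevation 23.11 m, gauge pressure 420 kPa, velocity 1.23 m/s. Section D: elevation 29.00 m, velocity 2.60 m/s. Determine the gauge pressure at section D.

P₂ ≈ 360 kPa

Pressure head at U: ψ₁ = P₁/(ρg) = 420×1000 / (1000 × 9.81) = 42.81 m.
Velocity heads: v₁²/2g = 1.23²/19.62 = 0.077 m; v₂²/2g = 2.60²/19.62 = 0.345 m.
Total head H = z₁ + ψ₁ + v₁²/2g = 23.11 + 42.81 + 0.077 = 66.00 m.
ψ₂ = H − z₂ − v₂²/2g = 66.00 − 29.00 − 0.345 = 36.66 m.
P₂ = ρgψ₂ = 1000 × 9.81 × 36.66 ≈ 360 kPa.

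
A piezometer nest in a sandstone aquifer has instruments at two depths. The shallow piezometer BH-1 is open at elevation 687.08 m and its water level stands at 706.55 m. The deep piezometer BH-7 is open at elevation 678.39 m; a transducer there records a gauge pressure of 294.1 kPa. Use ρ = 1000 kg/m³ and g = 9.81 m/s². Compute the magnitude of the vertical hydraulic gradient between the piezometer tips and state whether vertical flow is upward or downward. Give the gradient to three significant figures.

Total head at BH-1: h = 706.55 m (water level in the standpipe).
Pressure head at BH-7: ψ = P/(ρg) = 294.1×1000 / (1000 × 9.81) = 29.98 m.
Total head at BH-7: h = z + ψ = 678.39 + 29.98 = 708.37 m.
Δh = h(BH-1) − h(BH-7) = 706.55 − 708.37 = -1.82 m.
Vertical separation Δz = 687.08 − 678.39 = 8.69 m.
|i_v| = |Δh| / Δz = 1.82 / 8.69 = 0.209.
Head is higher in the deep piezometer, so vertical flow is upward (discharge condition).

|i_v| ≈ 0.209; vertical flow is upward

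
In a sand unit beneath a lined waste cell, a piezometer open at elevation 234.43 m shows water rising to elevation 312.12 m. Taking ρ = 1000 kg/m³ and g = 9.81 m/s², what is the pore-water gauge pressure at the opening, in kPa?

P ≈ 762 kPa

Pressure head ψ = h − z = 312.12 − 234.43 = 77.69 m.
P = ρgψ = 1000 × 9.81 × 77.69 = 762139 Pa ≈ 762 kPa.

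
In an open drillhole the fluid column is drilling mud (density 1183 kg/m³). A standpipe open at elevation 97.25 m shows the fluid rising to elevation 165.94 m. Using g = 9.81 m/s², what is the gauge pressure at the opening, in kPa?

Pressure head ψ = h − z = 165.94 − 97.25 = 68.69 m.
P = ρgψ = 1183 × 9.81 × 68.69 = 797163 Pa ≈ 797 kPa.

P ≈ 797 kPa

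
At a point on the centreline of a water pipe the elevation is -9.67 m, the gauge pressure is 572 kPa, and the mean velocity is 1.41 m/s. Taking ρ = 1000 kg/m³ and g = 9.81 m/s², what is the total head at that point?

Pressure head ψ = P/(ρg) = 572×1000 / (1000 × 9.81) = 58.31 m.
Velocity head = v²/(2g) = 1.41² / (2 × 9.81) = 0.101 m.
h = z + ψ + v²/(2g) = -9.67 + 58.31 + 0.101 = 48.74 m.

h ≈ 48.74 m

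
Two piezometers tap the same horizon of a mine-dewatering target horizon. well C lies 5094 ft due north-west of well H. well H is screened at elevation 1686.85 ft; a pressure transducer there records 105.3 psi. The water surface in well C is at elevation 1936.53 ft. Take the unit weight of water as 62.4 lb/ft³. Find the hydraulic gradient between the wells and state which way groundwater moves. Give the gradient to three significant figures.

i ≈ 0.00131; groundwater flows toward the south-east

Pressure head at well H: ψ = 144·P/γ = 144 × 105.3 / 62.4 = 243.00 ft.
Total head at well H: h = z + ψ = 1686.85 + 243.00 = 1929.85 ft.
Total head at well C: h = 1936.53 ft (water level in the piezometer is the total head).
Head difference: h(well H) − h(well C) = 1929.85 − 1936.53 = -6.68 ft.
Hydraulic gradient: i = |Δh| / L = 6.68 / 5094 = 0.00131.
Flow is from higher to lower head: from well C toward well H, i.e. toward the south-east.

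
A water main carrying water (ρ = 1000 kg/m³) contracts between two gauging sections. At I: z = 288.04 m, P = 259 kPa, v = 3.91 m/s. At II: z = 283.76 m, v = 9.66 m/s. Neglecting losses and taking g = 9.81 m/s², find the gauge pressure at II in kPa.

Pressure head at I: ψ₁ = P₁/(ρg) = 259×1000 / (1000 × 9.81) = 26.40 m.
Velocity heads: v₁²/2g = 3.91²/19.62 = 0.779 m; v₂²/2g = 9.66²/19.62 = 4.756 m.
Total head H = z₁ + ψ₁ + v₁²/2g = 288.04 + 26.40 + 0.779 = 315.22 m.
ψ₂ = H − z₂ − v₂²/2g = 315.22 − 283.76 − 4.756 = 26.70 m.
P₂ = ρgψ₂ = 1000 × 9.81 × 26.70 ≈ 262 kPa.

P₂ ≈ 262 kPa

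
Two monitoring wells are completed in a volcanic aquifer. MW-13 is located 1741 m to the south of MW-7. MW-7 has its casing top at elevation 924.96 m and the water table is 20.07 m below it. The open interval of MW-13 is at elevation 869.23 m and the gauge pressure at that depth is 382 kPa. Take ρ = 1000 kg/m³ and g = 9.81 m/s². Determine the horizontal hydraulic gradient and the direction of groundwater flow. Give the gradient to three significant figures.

Total head at MW-7: h = 924.96 − 20.07 = 904.89 m.
Pressure head at MW-13: ψ = P/(ρg) = 382×1000 / (1000 × 9.81) = 38.94 m.
Total head at MW-13: h = z + ψ = 869.23 + 38.94 = 908.17 m.
Head difference: h(MW-7) − h(MW-13) = 904.89 − 908.17 = -3.28 m.
Hydraulic gradient: i = |Δh| / L = 3.28 / 1741 = 0.00188.
Flow is from higher to lower head: from MW-13 toward MW-7, i.e. toward the north.

i ≈ 0.00188; groundwater flows toward the north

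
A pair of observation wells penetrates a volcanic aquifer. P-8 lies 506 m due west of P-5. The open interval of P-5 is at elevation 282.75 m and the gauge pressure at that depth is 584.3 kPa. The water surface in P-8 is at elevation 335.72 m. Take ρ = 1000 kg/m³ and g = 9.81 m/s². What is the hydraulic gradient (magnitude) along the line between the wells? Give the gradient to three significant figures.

Pressure head at P-5: ψ = P/(ρg) = 584.3×1000 / (1000 × 9.81) = 59.56 m.
Total head at P-5: h = z + ψ = 282.75 + 59.56 = 342.31 m.
Total head at P-8: h = 335.72 m (water level in the piezometer is the total head).
Head difference: h(P-5) − h(P-8) = 342.31 − 335.72 = 6.59 m.
Hydraulic gradient: i = |Δh| / L = 6.59 / 506 = 0.0130.

i ≈ 0.0130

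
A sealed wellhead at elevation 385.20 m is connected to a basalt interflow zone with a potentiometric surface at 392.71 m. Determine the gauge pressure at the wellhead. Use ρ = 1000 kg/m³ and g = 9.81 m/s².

P ≈ 73.7 kPa

Head above the cap: Δh = 392.71 − 385.20 = 7.51 m.
P = ρgΔh = 1000 × 9.81 × 7.51 = 73673 Pa ≈ 73.7 kPa.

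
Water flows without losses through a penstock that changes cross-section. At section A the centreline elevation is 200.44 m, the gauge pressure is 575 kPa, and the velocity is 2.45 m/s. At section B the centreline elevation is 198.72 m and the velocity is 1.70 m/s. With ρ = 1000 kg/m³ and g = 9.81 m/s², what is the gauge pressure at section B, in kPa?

Pressure head at A: ψ₁ = P₁/(ρg) = 575×1000 / (1000 × 9.81) = 58.61 m.
Velocity heads: v₁²/2g = 2.45²/19.62 = 0.306 m; v₂²/2g = 1.70²/19.62 = 0.147 m.
Total head H = z₁ + ψ₁ + v₁²/2g = 200.44 + 58.61 + 0.306 = 259.36 m.
ψ₂ = H − z₂ − v₂²/2g = 259.36 − 198.72 − 0.147 = 60.49 m.
P₂ = ρgψ₂ = 1000 × 9.81 × 60.49 ≈ 593 kPa.

P₂ ≈ 593 kPa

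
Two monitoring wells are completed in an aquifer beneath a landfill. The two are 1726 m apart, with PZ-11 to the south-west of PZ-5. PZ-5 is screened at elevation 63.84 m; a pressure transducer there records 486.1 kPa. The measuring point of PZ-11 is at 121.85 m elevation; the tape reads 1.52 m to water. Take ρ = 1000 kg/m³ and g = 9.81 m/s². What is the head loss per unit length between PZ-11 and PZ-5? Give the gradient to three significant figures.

Pressure head at PZ-5: ψ = P/(ρg) = 486.1×1000 / (1000 × 9.81) = 49.55 m.
Total head at PZ-5: h = z + ψ = 63.84 + 49.55 = 113.39 m.
Total head at PZ-11: h = 121.85 − 1.52 = 120.33 m.
Head difference: h(PZ-5) − h(PZ-11) = 113.39 − 120.33 = -6.94 m.
Hydraulic gradient: i = |Δh| / L = 6.94 / 1726 = 0.00402.

i ≈ 0.00402 m/m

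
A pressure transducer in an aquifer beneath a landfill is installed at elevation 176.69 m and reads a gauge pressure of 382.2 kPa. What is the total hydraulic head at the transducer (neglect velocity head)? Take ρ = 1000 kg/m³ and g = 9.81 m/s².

h ≈ 215.65 m

ψ = P/(ρg) = 382.2×1000 / (1000 × 9.81) = 38.96 m.
h = z + ψ = 176.69 + 38.96 = 215.65 m.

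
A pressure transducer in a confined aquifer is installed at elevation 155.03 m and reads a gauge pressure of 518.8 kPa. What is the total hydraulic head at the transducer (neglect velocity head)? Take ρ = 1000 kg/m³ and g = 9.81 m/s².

ψ = P/(ρg) = 518.8×1000 / (1000 × 9.81) = 52.88 m.
h = z + ψ = 155.03 + 52.88 = 207.91 m.

h ≈ 207.91 m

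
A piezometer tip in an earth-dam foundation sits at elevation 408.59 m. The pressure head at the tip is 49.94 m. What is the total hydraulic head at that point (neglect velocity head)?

h ≈ 458.53 m

h = z + ψ = 408.59 + 49.94 = 458.53 m.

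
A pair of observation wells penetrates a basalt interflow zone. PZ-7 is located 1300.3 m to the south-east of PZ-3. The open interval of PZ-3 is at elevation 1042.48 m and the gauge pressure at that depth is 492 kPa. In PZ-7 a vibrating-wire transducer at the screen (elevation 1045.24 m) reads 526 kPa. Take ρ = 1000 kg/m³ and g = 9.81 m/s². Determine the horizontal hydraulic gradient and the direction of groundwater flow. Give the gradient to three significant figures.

i ≈ 0.00479; groundwater flows toward the north-west

Pressure head at PZ-3: ψ = P/(ρg) = 492×1000 / (1000 × 9.81) = 50.15 m.
Total head at PZ-3: h = z + ψ = 1042.48 + 50.15 = 1092.63 m.
Pressure head at PZ-7: ψ = P/(ρg) = 526×1000 / (1000 × 9.81) = 53.62 m.
Total head at PZ-7: h = z + ψ = 1045.24 + 53.62 = 1098.86 m.
Head difference: h(PZ-3) − h(PZ-7) = 1092.63 − 1098.86 = -6.23 m.
Hydraulic gradient: i = |Δh| / L = 6.23 / 1300.3 = 0.00479.
Flow is from higher to lower head: from PZ-7 toward PZ-3, i.e. toward the north-west.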